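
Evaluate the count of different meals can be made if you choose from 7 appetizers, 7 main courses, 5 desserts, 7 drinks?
1,715

Working:
By the multiplication principle: 7 × 7 × 5 × 7 = 1,715.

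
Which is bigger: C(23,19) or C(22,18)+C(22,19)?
By Pascal's identity: C(23,19) = C(22,18)+C(22,19) = 8,855. Equal.

Answer: Equal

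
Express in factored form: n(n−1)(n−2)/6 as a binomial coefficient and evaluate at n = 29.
C(n,3); C(29,3) = 3,654

Explanation: n(n−1)(n−2)/6 = n!/(3!(n−3)!) = C(n,3). At n = 29: C(29,3) = 3,654.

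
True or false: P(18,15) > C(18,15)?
True
P(18,15) = 1,067,062,284,288,000 and C(18,15) = 816; P(n,r) = r! × C(n,r) so P > C whenever r ≥ 2.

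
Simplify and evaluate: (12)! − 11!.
439,084,800

Solution: (12)! − 11! = (12)·11! − 11! = (12−1)·11! = 11·11! = 439,084,800.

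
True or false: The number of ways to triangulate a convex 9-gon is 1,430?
False

Working:
Triangulations of a convex 9-gon are counted by the Catalan number C_7: C_7 = C(14,7)/(7+1) = 3,432/8 = 429.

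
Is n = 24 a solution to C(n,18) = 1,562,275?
No

Working:
C(24,18) = 24·23·22·21·20·19·18·17·16·15·14·13·12·11·10·9·8·7/18! = 861,733,891,296,165,888,000/6,402,373,705,728,000 = 134,596, which does not equal 1,562,275.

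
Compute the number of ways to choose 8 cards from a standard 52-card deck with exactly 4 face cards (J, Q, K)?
45,238,050

Working:
12 face cards and 40 non-face cards: C(12,4) × C(40,4) = 495 × 91,390 = 45,238,050.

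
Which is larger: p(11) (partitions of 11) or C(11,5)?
Pentagonal recurrence p(n) = p(n−1) + p(n−2) − p(n−5) − p(n−7) + …: p(11) = p(10) + p(9) − p(6) − p(4) = 42 + 30 − 11 − 5 = 56; C(11,5) = 462.
Final answer: C(11,5)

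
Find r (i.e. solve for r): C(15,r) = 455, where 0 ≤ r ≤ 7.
3

Solution: C(15,r) is increasing for 0 ≤ r ≤ 7. Stepping up (C(15,r+1) = C(15,r)·(15−r)/(r+1)): C(15,1) = 15, C(15,2) = 105, C(15,3) = 455 ✓. So r = 3.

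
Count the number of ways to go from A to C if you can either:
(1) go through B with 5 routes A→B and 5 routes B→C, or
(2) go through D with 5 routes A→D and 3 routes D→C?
40

Route via B: 5×5=25. Route via D: 5×3=15. Total: 40.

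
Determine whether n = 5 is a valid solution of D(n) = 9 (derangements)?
D(5) = (5-1)·[D(4) + D(3)] = 4·[9 + 2] = 44, which does not equal 9.
Final answer: No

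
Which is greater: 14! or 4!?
14!=87,178,291,200, 4!=24. 14! > 4!.

Answer: 14!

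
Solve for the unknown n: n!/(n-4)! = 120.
5

Explanation: n!/(n-4)! = n×(n-1)×(n-2)×(n-3), a product of 4 consecutive integers ≈ (n−1.5)^4. 120^(1/4) + 1.5 ≈ 4.8; check n = 5: 5×4×3×2 = 120 ✓. So n = 5.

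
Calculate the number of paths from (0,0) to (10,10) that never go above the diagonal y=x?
16,796

Reasoning: Counted by the Catalan number C_10: C_10 = C(20,10)/(10+1) = 184,756/11 = 16,796.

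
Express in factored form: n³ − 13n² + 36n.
n³ − 13n² + 36n = n(n² − 13n + 36) = n(n − 4)(n − 9).
Final answer: n(n − 4)(n − 9)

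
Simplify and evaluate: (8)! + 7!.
45,360
(8)! + 7! = (8)·7! + 7! = (8+1)·7! = 9·7! = 45,360.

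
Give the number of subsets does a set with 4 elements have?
16

Solution: Each element can be included or excluded: 2^4 = 16.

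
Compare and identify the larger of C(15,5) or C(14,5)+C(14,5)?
C(14,5)+C(14,5)

Reasoning: C(15,5)=3,003; C(14,5)+C(14,5)=2,002+2,002=4,004.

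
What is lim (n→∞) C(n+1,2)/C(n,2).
1

Explanation: Both numerator and denominator grow as n^2/2! for large n, so the ratio → 1.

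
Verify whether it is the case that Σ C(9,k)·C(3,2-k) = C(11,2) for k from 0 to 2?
Vandermonde's identity gives C(12,2) = 66; RHS C(11,2) = 55.
Final answer: False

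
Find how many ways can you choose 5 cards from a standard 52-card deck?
2,598,960

C(52,5) = 2,598,960.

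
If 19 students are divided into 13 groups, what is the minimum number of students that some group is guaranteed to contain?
2

Reasoning: Pigeonhole: ⌈19/13⌉ = 2.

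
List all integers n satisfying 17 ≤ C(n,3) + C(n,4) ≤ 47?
6
C(5,3)+C(5,4)=15; C(6,3)+C(6,4)=35; C(7,3)+C(7,4)=70. So valid n = 6.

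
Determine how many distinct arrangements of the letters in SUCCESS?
420

Working:
Word has 7 letters (S=3, U=1, C=2, E=1). Arrangements: 7!/Π(k!) = 420.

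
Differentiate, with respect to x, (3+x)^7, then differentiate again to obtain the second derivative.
42(3+x)^5

Solution: First derivative: 7(3+x)^{6}. Second derivative: 7·6·(3+x)^{5} = 42(3+x)^{5}.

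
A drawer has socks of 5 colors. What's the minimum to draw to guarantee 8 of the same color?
Worst case: 7 of each = 35. One more: 36.

Answer: 36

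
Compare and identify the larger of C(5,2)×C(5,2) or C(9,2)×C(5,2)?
C(9,2)×C(5,2)

Explanation: C(5,2)×C(5,2)=100, C(9,2)×C(5,2)=360.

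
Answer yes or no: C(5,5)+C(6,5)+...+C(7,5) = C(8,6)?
Yes

Explanation: Hockey stick identity gives Σ = C(8,6) = 28; RHS C(8,6) = 28.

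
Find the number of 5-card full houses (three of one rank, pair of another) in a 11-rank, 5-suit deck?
11,000

Triple rank: 11. Triple suits: C(5,3)=10. Pair rank: 10. Pair suits: C(5,2)=10. Total: 11,000.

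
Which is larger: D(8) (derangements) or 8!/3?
D(8)
D(8) = (8-1)·[D(7) + D(6)] = 7·[1,854 + 265] = 14,833; 8!/3 = 40,320/3 = 13,440.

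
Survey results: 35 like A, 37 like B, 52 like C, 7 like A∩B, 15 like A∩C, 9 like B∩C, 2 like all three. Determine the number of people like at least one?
|A∪B∪C| = 35+37+52-7-15-9+2 = 95.
Final answer: 95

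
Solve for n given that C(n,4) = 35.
C(n,4) = n(n−1)(n−2)(n−3)/4! is increasing in n, and n(n−1)(n−2)(n−3) = 4!·35 = 840 ≈ (n−1.5)^4 gives n ≈ 6.9. Check: C(5,4) = 5, C(6,4) = 15, C(7,4) = 35 ✓. So n = 7.

Answer: 7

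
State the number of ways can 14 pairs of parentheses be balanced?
2,674,440

Solution: Using the Catalan number formula: C_n = C(2n, n) / (n+1)
C_14 = C(28, 14) / (14+1)
     = 40116600 / 15
     = 2,674,440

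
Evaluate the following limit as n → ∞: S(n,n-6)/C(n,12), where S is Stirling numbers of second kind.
10395
The leading term of S(n,n-6) as a polynomial in n is (11)!!·C(n,12), so the ratio → (11)!! = 10395.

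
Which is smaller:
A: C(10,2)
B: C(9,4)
A

Working:
A=C(10,2)=45, B=C(9,4)=126.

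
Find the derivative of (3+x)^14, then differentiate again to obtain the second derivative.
182(3+x)^12

First derivative: 14(3+x)^{13}. Second derivative: 14·13·(3+x)^{12} = 182(3+x)^{12}.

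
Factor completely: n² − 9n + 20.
(n − 4)(n − 5)

Reasoning: Seek roots whose sum is 9 and product is 20: (4, 5). So n² − 9n + 20 = (n − 4)(n − 5).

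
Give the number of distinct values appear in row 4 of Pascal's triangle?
3

Row 4 has entries C(4,0)..C(4,4); by symmetry C(4,k)=C(4,4-k), giving 3 distinct values.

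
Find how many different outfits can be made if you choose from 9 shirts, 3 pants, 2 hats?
By the multiplication principle: 9 × 3 × 2 = 54.
Final answer: 54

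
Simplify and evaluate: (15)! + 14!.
1,394,852,659,200

Explanation: (15)! + 14! = (15)·14! + 14! = (15+1)·14! = 16·14! = 1,394,852,659,200.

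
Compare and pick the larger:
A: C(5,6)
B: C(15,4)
B

Explanation: A=C(5,6)=0, B=C(15,4)=1,365.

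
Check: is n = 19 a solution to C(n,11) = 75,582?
Yes

C(19,11) = 19·18·17·16·15·14·13·12·11·10·9/11! = 3,016,991,577,600/39,916,800 = 75,582, which equals 75,582.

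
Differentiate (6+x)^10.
Using the power rule: d/dx (6+x)^10 = 10(6+x)^{9}.
Final answer: 10(6+x)^9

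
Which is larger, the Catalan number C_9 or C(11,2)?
C_9
C_9 = C(18,9)/(9+1) = 48,620/10 = 4,862; C(11,2) = 55.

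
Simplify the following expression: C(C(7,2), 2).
210

Reasoning: C(7,2) = 21, then C(21, 2) = 210.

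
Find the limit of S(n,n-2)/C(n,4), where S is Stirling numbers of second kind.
3

Working:
The leading term of S(n,n-2) as a polynomial in n is (3)!!·C(n,4), so the ratio → (3)!! = 3.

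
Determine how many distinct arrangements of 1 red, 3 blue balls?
4

Explanation: Multinomial: 4!/(1! × 3!) = 4.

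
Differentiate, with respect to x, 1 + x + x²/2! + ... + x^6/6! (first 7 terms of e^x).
Differentiating term by term gives the first 6 terms of e^x.

Answer: 1 + x + x²/2! + ... + x^5/5!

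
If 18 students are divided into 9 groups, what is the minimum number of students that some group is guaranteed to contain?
2

Solution: Pigeonhole: ⌈18/9⌉ = 2.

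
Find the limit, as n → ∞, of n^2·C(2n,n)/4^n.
∞

Explanation: C(2n,n) ~ 4^n/√(πn), so n^2·C(2n,n)/4^n ~ n^(2 − 1/2)/√π → ∞.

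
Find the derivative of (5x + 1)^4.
20(5x + 1)^3

Chain rule: 4(5x+1)^{3} × 5 = 20(5x+1)^{3}.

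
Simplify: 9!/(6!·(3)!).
84
This is C(9,6) = 84.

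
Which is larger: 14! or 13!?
14!

Solution: 14!=87,178,291,200, 13!=6,227,020,800. 14! > 13!.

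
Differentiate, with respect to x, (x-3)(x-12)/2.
(2x - 15)/2

d/dx[(x-3)(x-12)] = (x-12) + (x-3) = 2x - 15. Dividing by 2 gives (2x - 15)/2.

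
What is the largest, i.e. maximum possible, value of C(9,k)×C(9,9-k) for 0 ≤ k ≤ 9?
15,876

Solution: C(9,k)·C(9,9-k) = C(9,k)², maximised at the centre k = 4: C(9,4)² = 15,876.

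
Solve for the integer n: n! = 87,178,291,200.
n! is strictly increasing. 12! = 479,001,600, 13! = 6,227,020,800, 14! = 87,178,291,200 ✓. So n = 14.
Final answer: 14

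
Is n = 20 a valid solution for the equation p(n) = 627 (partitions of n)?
Yes

Working:
Pentagonal recurrence p(n) = p(n−1) + p(n−2) − p(n−5) − p(n−7) + …: p(20) = p(19) + p(18) − p(15) − p(13) + p(8) + p(5) = 490 + 385 − 176 − 101 + 22 + 7 = 627, which equals 627.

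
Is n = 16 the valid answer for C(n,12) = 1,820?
Yes

Explanation: C(16,12) = 16·15·14·13·12·11·10·9·8·7·6·5/12! = 871,782,912,000/479,001,600 = 1,820, which equals 1,820.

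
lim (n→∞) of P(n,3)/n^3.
1

P(n,3) = n(n-1)(n-2) ≈ n^3 for large n. Limit = 1.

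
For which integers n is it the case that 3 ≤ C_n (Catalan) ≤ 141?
3, 4, 5, 6

C_2=2; C_3=5; C_4=14; C_5=42; C_6=132; C_7=429. So valid n = 3, 4, 5, 6.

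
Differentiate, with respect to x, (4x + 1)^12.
48(4x + 1)^11

Chain rule: 12(4x+1)^{11} × 4 = 48(4x+1)^{11}.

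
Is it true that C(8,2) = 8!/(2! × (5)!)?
False
The correct denominator is 2!×6!, giving C(8,2) = 28; the stated RHS is 8!/(2!×5!) = 168 ≠ 28, so the statement does not hold.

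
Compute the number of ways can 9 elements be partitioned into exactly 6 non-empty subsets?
2,646

Reasoning: This equals S(9,6), the Stirling number of the 2nd kind.
Using the Stirling recurrence: S(n,k) = k·S(n-1,k) + S(n-1,k-1)
S(9,6) = 6·S(8,6) + S(8,5)
         = 6·266 + 1050
         = 1596 + 1050
         = 2,646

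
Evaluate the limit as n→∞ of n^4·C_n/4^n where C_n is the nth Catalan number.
∞

Working:
C_n ~ 4^n/(n^(3/2)√π), so n^4·C_n/4^n ~ n^(4 − 3/2)/√π → ∞.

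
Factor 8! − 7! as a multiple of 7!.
7 × 7! = 35,280

Working:
8! − 7! = 8·7! − 7! = (8 − 1)·7! = 7 × 7! = 35,280.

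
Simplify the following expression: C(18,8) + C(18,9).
92,378

Explanation: By Pascal's identity: C(19,9) = 92,378.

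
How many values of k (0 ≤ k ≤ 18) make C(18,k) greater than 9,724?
Row 18 is unimodal and symmetric about k=18/2. C(18,5)=8,568 ≤ 9,724; C(18,6)=18,564 > 9,724; by symmetry C(18,k) > 9,724 for k = 6..12. That's 12 - 6 + 1 = 7 values.

Answer: 7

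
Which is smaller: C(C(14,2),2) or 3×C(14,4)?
3×C(14,4)

Reasoning: C(C(14,2),2)=4,095, 3×C(14,4)=3,003.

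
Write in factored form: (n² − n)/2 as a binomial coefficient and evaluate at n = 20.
C(n,2); C(20,2) = 190

Solution: (n² − n)/2 = n(n−1)/2 = C(n,2). At n = 20: C(20,2) = 190.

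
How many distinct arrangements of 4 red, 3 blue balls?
35

Multinomial: 7!/(4! × 3!) = 35.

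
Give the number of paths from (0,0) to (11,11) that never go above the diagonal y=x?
Counted by the Catalan number C_11: C_11 = C(22,11)/(11+1) = 705,432/12 = 58,786.
Final answer: 58,786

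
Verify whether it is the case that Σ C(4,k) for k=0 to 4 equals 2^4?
True
Binomial theorem: Σ C(4,k) = (1+1)^4 = 2^4 = 16; RHS 2^4 = 16.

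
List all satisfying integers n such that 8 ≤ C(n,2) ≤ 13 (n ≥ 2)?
5

Explanation: C(4,2)=6; C(5,2)=10; C(6,2)=15. So valid n = 5.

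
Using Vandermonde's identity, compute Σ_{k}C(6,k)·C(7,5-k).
1,287

Solution: = C(6+7,5) = C(13,5) = 1,287.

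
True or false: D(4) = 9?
True
Derangements of 4 elements: D(4) = (4-1)·[D(3) + D(2)] = 3·[2 + 1] = 9.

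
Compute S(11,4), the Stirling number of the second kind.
145,750
Using the Stirling recurrence: S(n,k) = k·S(n-1,k) + S(n-1,k-1)
S(11,4) = 4·S(10,4) + S(10,3)
         = 4·34105 + 9330
         = 136420 + 9330
         = 145,750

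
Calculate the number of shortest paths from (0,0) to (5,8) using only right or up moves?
Choose 5 rights from 13 moves: C(13,5) = 1,287.
Final answer: 1,287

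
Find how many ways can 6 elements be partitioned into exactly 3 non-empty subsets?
90

Solution: This equals S(6,3), the Stirling number of the 2nd kind.
Using the Stirling recurrence: S(n,k) = k·S(n-1,k) + S(n-1,k-1)
S(6,3) = 3·S(5,3) + S(5,2)
         = 3·25 + 15
         = 75 + 15
         = 90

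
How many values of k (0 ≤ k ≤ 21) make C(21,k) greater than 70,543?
8

Row 21 is unimodal and symmetric about k=21/2. C(21,6)=54,264 ≤ 70,543; C(21,7)=116,280 > 70,543; by symmetry C(21,k) > 70,543 for k = 7..14. That's 14 - 7 + 1 = 8 values.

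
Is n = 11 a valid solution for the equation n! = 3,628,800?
No
11! = 11·10! = 11·3,628,800 = 39,916,800, which does not equal 3,628,800.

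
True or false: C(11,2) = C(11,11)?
C(11,2) = 55 but C(11,11) = 1; symmetry gives C(11,2) = C(11,9), not C(11,11).

Answer: False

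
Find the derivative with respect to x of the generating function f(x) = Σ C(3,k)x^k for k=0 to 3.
Σ k·C(3,k)x^(k-1) for k=1 to 3

Term-by-term differentiation gives Σ k·C(3,k)x^{k-1} for k=1 to 3.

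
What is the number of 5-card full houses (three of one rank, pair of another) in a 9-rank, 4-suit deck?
1,728

Working:
Triple rank: 9. Triple suits: C(4,3)=4. Pair rank: 8. Pair suits: C(4,2)=6. Total: 1,728.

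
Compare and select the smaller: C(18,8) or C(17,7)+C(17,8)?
By Pascal's identity: C(18,8) = C(17,7)+C(17,8) = 43,758. Equal.

Answer: Equal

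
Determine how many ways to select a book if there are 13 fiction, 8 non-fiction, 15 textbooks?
By the addition principle: 13 + 8 + 15 = 36.

Answer: 36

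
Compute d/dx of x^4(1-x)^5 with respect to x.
4x^3(1-x)^5 - 5x^4(1-x)^4

Working:
Product rule: 4x^{3}(1-x)^{5} + x^4·(-5)(1-x)^{4}.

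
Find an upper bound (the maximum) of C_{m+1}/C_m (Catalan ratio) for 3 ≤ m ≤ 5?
C_{m+1}/C_m = 2(2m+1)/(m+2), which increases with m. Maximum at m = 5: 2·11/7 = 22/7.

Answer: 22/7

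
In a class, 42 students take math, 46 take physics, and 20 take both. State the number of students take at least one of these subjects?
68

Working:
|A∪B| = |A|+|B|-|A∩B| = 42+46-20 = 68.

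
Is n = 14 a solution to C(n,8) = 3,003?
Yes

Solution: C(14,8) = 14·13·12·11·10·9·8·7/8! = 121,080,960/40,320 = 3,003, which equals 3,003.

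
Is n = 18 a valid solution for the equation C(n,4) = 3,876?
No
C(18,4) = 18·17·16·15/4! = 73,440/24 = 3,060, which does not equal 3,876.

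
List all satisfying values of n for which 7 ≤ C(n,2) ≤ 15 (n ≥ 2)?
5, 6

Explanation: C(4,2)=6; C(5,2)=10; C(6,2)=15; C(7,2)=21. So valid n = 5, 6.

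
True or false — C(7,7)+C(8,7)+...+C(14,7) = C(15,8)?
True
Hockey stick identity gives Σ = C(15,8) = 6,435; RHS C(15,8) = 6,435.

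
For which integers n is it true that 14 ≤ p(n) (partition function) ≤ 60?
7, 8, 9, 10, 11

Reasoning: Tabulating p(n) via p(n) = p(n−1) + p(n−2) − p(n−5) − p(n−7) + …: p(6)=11; p(7)=15; p(8)=22; p(9)=30; p(10)=42; p(11)=56; p(12)=77. So valid n = 7, 8, 9, 10, 11.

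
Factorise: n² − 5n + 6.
(n − 2)(n − 3)
Seek roots whose sum is 5 and product is 6: (2, 3). So n² − 5n + 6 = (n − 2)(n − 3).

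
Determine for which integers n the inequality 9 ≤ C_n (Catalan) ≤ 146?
4, 5, 6

Working:
C_3=5; C_4=14; C_5=42; C_6=132; C_7=429. So valid n = 4, 5, 6.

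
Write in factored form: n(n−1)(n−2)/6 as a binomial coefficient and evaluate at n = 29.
C(n,3); C(29,3) = 3,654

Working:
n(n−1)(n−2)/6 = n!/(3!(n−3)!) = C(n,3). At n = 29: C(29,3) = 3,654.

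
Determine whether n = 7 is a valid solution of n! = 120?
No

Working:
7! = 7·6! = 7·720 = 5,040, which does not equal 120.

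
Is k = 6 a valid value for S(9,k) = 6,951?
No

Explanation: S(9,6) = 6·S(8,6) + S(8,5) = 6·266 + 1,050 = 2,646, which does not equal 6,951.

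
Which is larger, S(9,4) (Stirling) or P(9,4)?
S(9,4)

Explanation: S(9,4) = 4·S(8,4) + S(8,3) = 4·1,701 + 966 = 7,770; P(9,4) = 3,024.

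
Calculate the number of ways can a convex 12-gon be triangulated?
16,796
Using the Catalan number formula: C_n = C(2n, n) / (n+1)
C_10 = C(20, 10) / (10+1)
     = 184756 / 11
     = 16,796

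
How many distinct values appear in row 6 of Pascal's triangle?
Row 6 has entries C(6,0)..C(6,6); by symmetry C(6,k)=C(6,6-k), giving 4 distinct values.

Answer: 4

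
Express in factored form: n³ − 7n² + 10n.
n(n − 2)(n − 5)

Reasoning: n³ − 7n² + 10n = n(n² − 7n + 10) = n(n − 2)(n − 5).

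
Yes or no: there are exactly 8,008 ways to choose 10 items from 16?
Yes

Explanation: C(16,10) = 8,008.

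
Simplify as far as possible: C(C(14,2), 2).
C(14,2) = 91, then C(91, 2) = 4,095.

Answer: 4,095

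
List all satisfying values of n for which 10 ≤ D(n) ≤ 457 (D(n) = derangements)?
5, 6

Using D(n) = (n−1)[D(n−1) + D(n−2)] with D(1)=0, D(2)=1: D(4)=9; D(5)=44; D(6)=265; D(7)=1,854. So valid n = 5, 6.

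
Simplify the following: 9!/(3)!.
60,480

This equals 9×8×...×4 = 60,480.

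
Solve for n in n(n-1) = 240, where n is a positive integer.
16

n² − n − 240 = 0, so n = (1 ± √(1 + 4·240))/2 = (1 ± √961)/2 = (1 ± 31)/2, i.e. n = 16 or n = -15. Taking the positive root, n = 16 (check: 16×15 = 240).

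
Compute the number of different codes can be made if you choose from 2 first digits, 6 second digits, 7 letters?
84

By the multiplication principle: 2 × 6 × 7 = 84.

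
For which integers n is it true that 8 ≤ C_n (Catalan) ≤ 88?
4, 5

Explanation: C_3=5; C_4=14; C_5=42; C_6=132. So valid n = 4, 5.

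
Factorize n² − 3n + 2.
(n − 1)(n − 2)

Seek roots whose sum is 3 and product is 2: (1, 2). So n² − 3n + 2 = (n − 1)(n − 2).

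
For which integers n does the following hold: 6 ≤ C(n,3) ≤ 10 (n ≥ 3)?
5

Solution: C(4,3)=4; C(5,3)=10; C(6,3)=20. So valid n = 5.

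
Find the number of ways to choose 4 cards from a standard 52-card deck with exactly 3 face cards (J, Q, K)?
8,800

12 face cards and 40 non-face cards: C(12,3) × C(40,1) = 220 × 40 = 8,800.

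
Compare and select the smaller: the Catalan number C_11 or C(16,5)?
C(16,5)

Solution: C_11 = C(22,11)/(11+1) = 705,432/12 = 58,786; C(16,5) = 4,368.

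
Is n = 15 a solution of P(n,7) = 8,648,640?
No

Solution: P(15,7) = 15·14·13·12·11·10·9 = 32,432,400, which does not equal 8,648,640.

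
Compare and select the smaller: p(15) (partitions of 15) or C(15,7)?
p(15)
Pentagonal recurrence p(n) = p(n−1) + p(n−2) − p(n−5) − p(n−7) + …: p(15) = p(14) + p(13) − p(10) − p(8) + p(3) + p(0) = 135 + 101 − 42 − 22 + 3 + 1 = 176; C(15,7) = 6,435.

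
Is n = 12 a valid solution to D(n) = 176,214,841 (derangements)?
Yes

Explanation: D(12) = (12-1)·[D(11) + D(10)] = 11·[14,684,570 + 1,334,961] = 176,214,841, which equals 176,214,841.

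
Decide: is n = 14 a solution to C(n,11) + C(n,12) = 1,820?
No

Working:
C(14,11) + C(14,12) = 364 + 91 = 455, which does not equal 1,820.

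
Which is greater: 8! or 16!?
16!

Explanation: 8!=40,320, 16!=20,922,789,888,000. 16! > 8!.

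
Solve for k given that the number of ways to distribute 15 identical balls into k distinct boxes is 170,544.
8

Reasoning: Stars and bars: the count is C(15+k−1, k−1), increasing in k. k=6: C(20,5) = 15,504, k=7: C(21,6) = 54,264, k=8: C(22,7) = 170,544 ✓. So k = 8.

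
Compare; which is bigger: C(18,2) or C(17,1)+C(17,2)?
Equal
By Pascal's identity: C(18,2) = C(17,1)+C(17,2) = 153. Equal.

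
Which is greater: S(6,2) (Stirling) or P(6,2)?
S(6,2) = 2·S(5,2) + S(5,1) = 2·15 + 1 = 31; P(6,2) = 30.

Answer: S(6,2)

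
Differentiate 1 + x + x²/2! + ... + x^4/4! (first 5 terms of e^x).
Differentiating term by term gives the first 4 terms of e^x.

Answer: 1 + x + x²/2! + ... + x^3/3!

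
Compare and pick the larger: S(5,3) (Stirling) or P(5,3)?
P(5,3)
S(5,3) = 3·S(4,3) + S(4,2) = 3·6 + 7 = 25; P(5,3) = 60.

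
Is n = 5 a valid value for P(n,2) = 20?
Yes

P(5,2) = 5·4 = 20, which equals 20.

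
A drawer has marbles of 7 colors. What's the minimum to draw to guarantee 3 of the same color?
15

Reasoning: Worst case: 2 of each = 14. One more: 15.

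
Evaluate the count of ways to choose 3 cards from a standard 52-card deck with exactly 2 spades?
3,042

13 spades and 39 non-spades: C(13,2) × C(39,1) = 78 × 39 = 3,042.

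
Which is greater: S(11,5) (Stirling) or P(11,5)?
S(11,5)

S(11,5) = 5·S(10,5) + S(10,4) = 5·42,525 + 34,105 = 246,730; P(11,5) = 55,440.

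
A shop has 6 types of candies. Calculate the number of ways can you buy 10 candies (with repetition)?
3,003

Reasoning: Stars and bars: C(10+6-1, 10) = C(15, 10) = 3,003.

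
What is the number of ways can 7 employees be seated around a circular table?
Circular arrangements: (7-1)! = 720.

Answer: 720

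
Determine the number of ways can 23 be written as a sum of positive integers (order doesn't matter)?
1,255

Reasoning: Pentagonal recurrence p(n) = p(n−1) + p(n−2) − p(n−5) − p(n−7) + …: p(23) = p(22) + p(21) − p(18) − p(16) + p(11) + p(8) − p(1) = 1,002 + 792 − 385 − 231 + 56 + 22 − 1 = 1,255.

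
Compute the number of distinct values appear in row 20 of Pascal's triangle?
11

Working:
Row 20 has entries C(20,0)..C(20,20); by symmetry C(20,k)=C(20,20-k), giving 11 distinct values.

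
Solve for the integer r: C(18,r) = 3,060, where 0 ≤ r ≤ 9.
C(18,r) is increasing for 0 ≤ r ≤ 9. Stepping up (C(18,r+1) = C(18,r)·(18−r)/(r+1)): C(18,1) = 18, C(18,2) = 153, C(18,3) = 816, C(18,4) = 3,060 ✓. So r = 4.
Final answer: 4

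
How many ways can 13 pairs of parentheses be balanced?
742,900

Working:
Using the Catalan number formula: C_n = C(2n, n) / (n+1)
C_13 = C(26, 13) / (13+1)
     = 10400600 / 14
     = 742,900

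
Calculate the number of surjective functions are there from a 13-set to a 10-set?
142,702,560,000
Onto functions = 10! × S(13,10)
First compute S(13,10) via recurrence:
Using the Stirling recurrence: S(n,k) = k·S(n-1,k) + S(n-1,k-1)
S(13,10) = 10·S(12,10) + S(12,9)
         = 10·1705 + 22275
         = 17050 + 22275
         = 39,325
Then: 3628800 × 39325 = 142,702,560,000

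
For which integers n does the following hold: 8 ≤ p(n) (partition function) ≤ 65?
6, 7, 8, 9, 10, 11

Solution: Tabulating p(n) via p(n) = p(n−1) + p(n−2) − p(n−5) − p(n−7) + …: p(5)=7; p(6)=11; p(7)=15; p(8)=22; p(9)=30; p(10)=42; p(11)=56; p(12)=77. So valid n = 6, 7, 8, 9, 10, 11.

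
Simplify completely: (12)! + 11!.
518,918,400

Reasoning: (12)! + 11! = (12)·11! + 11! = (12+1)·11! = 13·11! = 518,918,400.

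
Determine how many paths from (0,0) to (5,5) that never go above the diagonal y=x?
42

Working:
Counted by the Catalan number C_5: C_5 = C(10,5)/(5+1) = 252/6 = 42.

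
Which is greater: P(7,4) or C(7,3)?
P(7,4)
P(7,4)=840, C(7,3)=35.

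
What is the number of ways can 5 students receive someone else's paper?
44

Reasoning: Using D(n) = (n-1)[D(n-1) + D(n-2)]:
D(5) = (5-1) × [D(4) + D(3)]
      = 4 × [9 + 2]
      = 4 × 11
      = 44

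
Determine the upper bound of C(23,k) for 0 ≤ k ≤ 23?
1,352,078

Maximum at k = 11 or k = 12: C(23,11) = 1,352,078.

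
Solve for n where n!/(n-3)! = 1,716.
13

Working:
n!/(n-3)! = n×(n-1)×(n-2), a product of 3 consecutive integers ≈ (n−1)^3. 1,716^(1/3) + 1 ≈ 13.0; check n = 13: 13×12×11 = 1,716 ✓. So n = 13.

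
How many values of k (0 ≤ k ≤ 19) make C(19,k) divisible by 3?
14

Checking C(19,k) mod 3 for k = 0..19: divisible at k = 2, 3, 4, 5, 6, 7, 8, 11, 12, 13, 14, 15, 16, 17. That's 14 values.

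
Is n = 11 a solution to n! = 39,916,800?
Yes

Reasoning: 11! = 11·10! = 11·3,628,800 = 39,916,800, which equals 39,916,800.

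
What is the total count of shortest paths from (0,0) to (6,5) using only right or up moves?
Choose 6 rights from 11 moves: C(11,6) = 462.
Final answer: 462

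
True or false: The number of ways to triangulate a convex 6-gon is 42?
Triangulations of a convex 6-gon are counted by the Catalan number C_4: C_4 = C(8,4)/(4+1) = 70/5 = 14.
Final answer: False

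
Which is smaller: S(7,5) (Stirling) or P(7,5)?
S(7,5)

S(7,5) = 5·S(6,5) + S(6,4) = 5·15 + 65 = 140; P(7,5) = 2,520.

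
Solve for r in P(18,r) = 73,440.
4

Explanation: P(18,r) = 18·17·…·(18−r+1), a product of r factors. Multiplying down from 18: 18 = 18; 18·17 = 306; 18·17·16 = 4,896; 18·17·16·15 = 73,440 ✓ (4 factors). So r = 4.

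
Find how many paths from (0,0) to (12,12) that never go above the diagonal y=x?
208,012

Solution: Counted by the Catalan number C_12: C_12 = C(24,12)/(12+1) = 2,704,156/13 = 208,012.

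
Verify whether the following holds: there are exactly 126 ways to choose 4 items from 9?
True

Explanation: C(9,4) = 126.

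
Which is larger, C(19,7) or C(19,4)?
C(19,7)=50,388, C(19,4)=3,876.
Final answer: C(19,7)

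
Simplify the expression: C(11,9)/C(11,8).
1/3

C(n,k+1)/C(n,k) = (n−k)/(k+1). Here (11−8)/(8+1) = 3/9 = 1/3.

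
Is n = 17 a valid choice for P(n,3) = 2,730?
P(17,3) = 17·16·15 = 4,080, which does not equal 2,730.
Final answer: No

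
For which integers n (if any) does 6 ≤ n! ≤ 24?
3, 4

Reasoning: n! is strictly increasing; 3! = 6 and 4! = 24, so valid n = 3, 4.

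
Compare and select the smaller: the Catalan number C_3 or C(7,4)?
C_3

Reasoning: C_3 = C(6,3)/(3+1) = 20/4 = 5; C(7,4) = 35.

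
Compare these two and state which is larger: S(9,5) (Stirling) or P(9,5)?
P(9,5)

Explanation: S(9,5) = 5·S(8,5) + S(8,4) = 5·1,050 + 1,701 = 6,951; P(9,5) = 15,120.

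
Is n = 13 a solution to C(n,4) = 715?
Yes

Working:
C(13,4) = 13·12·11·10/4! = 17,160/24 = 715, which equals 715.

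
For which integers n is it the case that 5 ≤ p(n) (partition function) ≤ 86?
Tabulating p(n) via p(n) = p(n−1) + p(n−2) − p(n−5) − p(n−7) + …: p(3)=3; p(4)=5; p(5)=7; p(6)=11; p(7)=15; p(8)=22; p(9)=30; p(10)=42; p(11)=56; p(12)=77; p(13)=101. So valid n = 4, 5, 6, 7, 8, 9, 10, 11, 12.

Answer: 4, 5, 6, 7, 8, 9, 10, 11, 12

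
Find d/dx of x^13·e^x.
Product rule: d/dx[x^13]·e^x + x^13·d/dx[e^x] = 13x^{12}e^x + x^13e^x.
Final answer: (13x^12 + x^13)e^x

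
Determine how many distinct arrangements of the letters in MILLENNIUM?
226,800

Explanation: Word has 10 letters (M=2, I=2, L=2, E=1, N=2, U=1). Arrangements: 10!/Π(k!) = 226,800.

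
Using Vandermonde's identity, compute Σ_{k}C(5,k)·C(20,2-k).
300

Working:
= C(5+20,2) = C(25,2) = 300.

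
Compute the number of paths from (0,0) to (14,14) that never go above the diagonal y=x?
2,674,440

Solution: Counted by the Catalan number C_14: C_14 = C(28,14)/(14+1) = 40,116,600/15 = 2,674,440.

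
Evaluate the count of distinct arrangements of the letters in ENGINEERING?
277,200

Working:
Word has 11 letters (E=3, N=3, G=2, I=2, R=1). Arrangements: 11!/Π(k!) = 277,200.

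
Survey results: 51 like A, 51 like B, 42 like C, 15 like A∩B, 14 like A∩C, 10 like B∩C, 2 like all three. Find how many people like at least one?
|A∪B∪C| = 51+51+42-15-14-10+2 = 107.
Final answer: 107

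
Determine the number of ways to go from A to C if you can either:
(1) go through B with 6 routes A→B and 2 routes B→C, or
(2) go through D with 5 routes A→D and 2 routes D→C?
Route via B: 6×2=12. Route via D: 5×2=10. Total: 22.
Final answer: 22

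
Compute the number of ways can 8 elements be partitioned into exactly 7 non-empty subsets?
28
This equals S(8,7), the Stirling number of the 2nd kind.
Using the Stirling recurrence: S(n,k) = k·S(n-1,k) + S(n-1,k-1)
S(8,7) = 7·S(7,7) + S(7,6)
         = 7·1 + 21
         = 7 + 21
         = 28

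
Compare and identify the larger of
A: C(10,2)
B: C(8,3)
B

Solution: A=C(10,2)=45, B=C(8,3)=56.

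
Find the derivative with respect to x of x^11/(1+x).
(11x^10(1+x) - x^11)/(1+x)²

Explanation: Quotient rule: [11x^{10}(1+x) - x^11]/(1+x)².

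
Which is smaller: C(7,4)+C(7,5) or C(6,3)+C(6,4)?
C(6,3)+C(6,4)

Working:
First=56, Second=35.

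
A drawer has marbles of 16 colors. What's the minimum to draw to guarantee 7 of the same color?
97

Solution: Worst case: 6 of each = 96. One more: 97.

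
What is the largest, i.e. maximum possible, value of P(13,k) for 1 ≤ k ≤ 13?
6,227,020,800

Reasoning: P(13,k) increases in k, so maximum at k = 13: 13! = 6,227,020,800.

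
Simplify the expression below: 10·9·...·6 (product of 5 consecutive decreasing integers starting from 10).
30,240

Explanation: This is P(10,5) = 10!/(5)! = 30,240.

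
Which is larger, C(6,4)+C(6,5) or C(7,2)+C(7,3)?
C(7,2)+C(7,3)

Reasoning: First=21, Second=56.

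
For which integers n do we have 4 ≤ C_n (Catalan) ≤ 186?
3, 4, 5, 6

Explanation: C_2=2; C_3=5; C_4=14; C_5=42; C_6=132; C_7=429. So valid n = 3, 4, 5, 6.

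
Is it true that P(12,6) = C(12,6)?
False

Working:
P(12,6) = 665,280 but C(12,6) = 924; they differ by a factor of 6! = 720, so the statement does not hold.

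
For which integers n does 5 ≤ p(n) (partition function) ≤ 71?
4, 5, 6, 7, 8, 9, 10, 11

Solution: Tabulating p(n) via p(n) = p(n−1) + p(n−2) − p(n−5) − p(n−7) + …: p(3)=3; p(4)=5; p(5)=7; p(6)=11; p(7)=15; p(8)=22; p(9)=30; p(10)=42; p(11)=56; p(12)=77. So valid n = 4, 5, 6, 7, 8, 9, 10, 11.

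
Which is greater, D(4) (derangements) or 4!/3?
D(4) = (4-1)·[D(3) + D(2)] = 3·[2 + 1] = 9; 4!/3 = 24/3 = 8.
Final answer: D(4)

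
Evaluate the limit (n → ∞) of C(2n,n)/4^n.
0

Solution: C(2n,n) ~ 4^n/√(πn), so C(2n,n)/4^n ~ 1/√(πn) → 0.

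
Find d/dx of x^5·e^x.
(5x^4 + x^5)e^x

Product rule: d/dx[x^5]·e^x + x^5·d/dx[e^x] = 5x^{4}e^x + x^5e^x.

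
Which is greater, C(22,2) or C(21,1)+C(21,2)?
Equal
By Pascal's identity: C(22,2) = C(21,1)+C(21,2) = 231. Equal.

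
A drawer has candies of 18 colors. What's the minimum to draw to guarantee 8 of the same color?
Worst case: 7 of each = 126. One more: 127.

Answer: 127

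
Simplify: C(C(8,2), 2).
378

C(8,2) = 28, then C(28, 2) = 378.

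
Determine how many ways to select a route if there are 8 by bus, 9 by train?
17

Explanation: By the addition principle: 8 + 9 = 17.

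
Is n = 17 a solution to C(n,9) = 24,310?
Yes

Solution: C(17,9) = 17·16·15·14·13·12·11·10·9/9! = 8,821,612,800/362,880 = 24,310, which equals 24,310.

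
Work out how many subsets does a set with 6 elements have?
Each element can be included or excluded: 2^6 = 64.

Answer: 64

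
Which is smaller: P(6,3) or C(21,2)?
P(6,3)

Solution: P(6,3)=120, C(21,2)=210.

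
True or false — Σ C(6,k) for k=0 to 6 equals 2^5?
Binomial theorem: Σ C(6,k) = (1+1)^6 = 2^6 = 64; RHS 2^5 = 32.

Answer: False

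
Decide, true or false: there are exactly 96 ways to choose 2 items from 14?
False

Solution: C(14,2) = 91 ≠ 96.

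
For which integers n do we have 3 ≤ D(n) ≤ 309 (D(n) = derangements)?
Using D(n) = (n−1)[D(n−1) + D(n−2)] with D(1)=0, D(2)=1: D(3)=2; D(4)=9; D(5)=44; D(6)=265; D(7)=1,854. So valid n = 4, 5, 6.

Answer: 4, 5, 6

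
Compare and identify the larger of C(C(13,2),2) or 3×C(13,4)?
C(C(13,2),2)

C(C(13,2),2)=3,003, 3×C(13,4)=2,145.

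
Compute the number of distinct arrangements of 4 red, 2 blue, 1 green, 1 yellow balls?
840

Solution: Multinomial: 8!/(4! × 2! × 1! × 1!) = 840.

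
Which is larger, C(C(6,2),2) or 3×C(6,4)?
C(C(6,2),2)

Reasoning: C(C(6,2),2)=105, 3×C(6,4)=45.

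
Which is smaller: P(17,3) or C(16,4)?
C(16,4)

P(17,3)=4,080, C(16,4)=1,820.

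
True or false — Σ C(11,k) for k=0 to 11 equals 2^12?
False

Binomial theorem: Σ C(11,k) = (1+1)^11 = 2^11 = 2,048; RHS 2^12 = 4,096.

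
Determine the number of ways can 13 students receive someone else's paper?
2,290,792,932

Explanation: Using D(n) = (n-1)[D(n-1) + D(n-2)]:
D(13) = (13-1) × [D(12) + D(11)]
      = 12 × [176214841 + 14684570]
      = 12 × 190899411
      = 2,290,792,932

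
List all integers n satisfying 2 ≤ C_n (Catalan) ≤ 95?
2, 3, 4, 5
C_1=1; C_2=2; C_3=5; C_4=14; C_5=42; C_6=132. So valid n = 2, 3, 4, 5.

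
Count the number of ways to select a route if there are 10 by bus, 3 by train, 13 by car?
By the addition principle: 10 + 3 + 13 = 26.
Final answer: 26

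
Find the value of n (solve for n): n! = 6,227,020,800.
13

Solution: n! is strictly increasing. 11! = 39,916,800, 12! = 479,001,600, 13! = 6,227,020,800 ✓. So n = 13.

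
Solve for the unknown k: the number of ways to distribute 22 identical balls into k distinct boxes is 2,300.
4
Stars and bars: the count is C(22+k−1, k−1), increasing in k. k=2: C(23,1) = 23, k=3: C(24,2) = 276, k=4: C(25,3) = 2,300 ✓. So k = 4.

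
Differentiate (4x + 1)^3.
12(4x + 1)^2
Chain rule: 3(4x+1)^{2} × 4 = 12(4x+1)^{2}.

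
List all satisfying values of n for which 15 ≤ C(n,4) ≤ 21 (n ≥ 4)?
C(5,4)=5; C(6,4)=15; C(7,4)=35. So valid n = 6.
Final answer: 6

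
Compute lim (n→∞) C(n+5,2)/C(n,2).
1

Both numerator and denominator grow as n^2/2! for large n, so the ratio → 1.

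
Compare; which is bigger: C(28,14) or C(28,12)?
C(28,14)

Solution: C(28,14)=40,116,600, C(28,12)=30,421,755.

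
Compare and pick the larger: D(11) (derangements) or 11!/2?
11!/2

Working:
D(11) = (11-1)·[D(10) + D(9)] = 10·[1,334,961 + 133,496] = 14,684,570; 11!/2 = 39,916,800/2 = 19,958,400.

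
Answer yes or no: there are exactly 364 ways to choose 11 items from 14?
C(14,11) = 364.

Answer: Yes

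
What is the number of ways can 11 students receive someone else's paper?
14,684,570

Explanation: Using D(n) = (n-1)[D(n-1) + D(n-2)]:
D(11) = (11-1) × [D(10) + D(9)]
      = 10 × [1334961 + 133496]
      = 10 × 1468457
      = 14,684,570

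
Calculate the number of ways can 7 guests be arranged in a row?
5,040

Solution: Arrangements of 7 distinct objects: 7! = 5,040.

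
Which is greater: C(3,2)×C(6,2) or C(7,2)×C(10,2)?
C(7,2)×C(10,2)

Reasoning: C(3,2)×C(6,2)=45, C(7,2)×C(10,2)=945.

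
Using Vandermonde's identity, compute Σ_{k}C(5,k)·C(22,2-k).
351

Reasoning: = C(5+22,2) = C(27,2) = 351.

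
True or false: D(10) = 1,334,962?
False

Derangements of 10 elements: D(10) = (10-1)·[D(9) + D(8)] = 9·[133,496 + 14,833] = 1,334,961.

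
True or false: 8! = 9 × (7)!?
False

Reasoning: 8! = 8 × 7! = 40,320, but 9 × 7! = 45,360.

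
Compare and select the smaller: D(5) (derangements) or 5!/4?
5!/4

Explanation: D(5) = (5-1)·[D(4) + D(3)] = 4·[9 + 2] = 44; 5!/4 = 120/4 = 30.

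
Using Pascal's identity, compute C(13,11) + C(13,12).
C(13,11) + C(13,12) = C(14,12) = 91.

Answer: 91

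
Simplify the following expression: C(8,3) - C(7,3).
21

Solution: C(8,3) - C(7,3) = C(7,2) = 21.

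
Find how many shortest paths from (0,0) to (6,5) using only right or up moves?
462

Working:
Choose 6 rights from 11 moves: C(11,6) = 462.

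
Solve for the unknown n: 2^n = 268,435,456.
28

Solution: 268,435,456 = 1,024 × 1,024 × 256 = 2^10 × 2^10 × 2^8 = 2^28, so n = 28.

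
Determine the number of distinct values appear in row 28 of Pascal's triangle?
15

Reasoning: Row 28 has entries C(28,0)..C(28,28); by symmetry C(28,k)=C(28,28-k), giving 15 distinct values.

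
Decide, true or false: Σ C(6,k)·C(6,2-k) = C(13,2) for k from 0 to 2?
False

Solution: Vandermonde's identity gives C(12,2) = 66; RHS C(13,2) = 78.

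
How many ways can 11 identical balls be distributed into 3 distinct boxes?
78

Explanation: C(11+3-1, 3-1) = C(13, 2) = 78.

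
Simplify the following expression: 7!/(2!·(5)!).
This is C(7,2) = 21.
Final answer: 21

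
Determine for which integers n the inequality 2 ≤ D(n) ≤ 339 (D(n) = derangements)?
Using D(n) = (n−1)[D(n−1) + D(n−2)] with D(1)=0, D(2)=1: D(2)=1; D(3)=2; D(4)=9; D(5)=44; D(6)=265; D(7)=1,854. So valid n = 3, 4, 5, 6.
Final answer: 3, 4, 5, 6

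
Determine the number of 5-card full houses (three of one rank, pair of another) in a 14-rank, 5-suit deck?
18,200

Triple rank: 14. Triple suits: C(5,3)=10. Pair rank: 13. Pair suits: C(5,2)=10. Total: 18,200.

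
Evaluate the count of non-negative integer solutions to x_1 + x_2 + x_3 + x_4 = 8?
165

Reasoning: C(8+4-1, 4-1) = 165.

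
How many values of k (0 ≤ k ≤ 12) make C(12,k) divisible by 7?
1
Checking C(12,k) mod 7 for k = 0..12: divisible at k = 6. That's 1 values.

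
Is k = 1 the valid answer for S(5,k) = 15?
No
S(5,1) = 1·S(4,1) + S(4,0) = 1·1 + 0 = 1, which does not equal 15.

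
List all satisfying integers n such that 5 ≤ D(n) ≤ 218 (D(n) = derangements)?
4, 5

Working:
Using D(n) = (n−1)[D(n−1) + D(n−2)] with D(1)=0, D(2)=1: D(3)=2; D(4)=9; D(5)=44; D(6)=265. So valid n = 4, 5.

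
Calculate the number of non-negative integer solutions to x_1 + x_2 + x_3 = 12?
91

Working:
C(12+3-1, 3-1) = 91.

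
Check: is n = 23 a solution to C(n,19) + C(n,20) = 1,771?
C(23,19) + C(23,20) = 8,855 + 1,771 = 10,626, which does not equal 1,771.
Final answer: No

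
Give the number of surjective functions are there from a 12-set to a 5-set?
165,528,000

Explanation: Onto functions = 5! × S(12,5)
First compute S(12,5) via recurrence:
Using the Stirling recurrence: S(n,k) = k·S(n-1,k) + S(n-1,k-1)
S(12,5) = 5·S(11,5) + S(11,4)
         = 5·246730 + 145750
         = 1233650 + 145750
         = 1,379,400
Then: 120 × 1379400 = 165,528,000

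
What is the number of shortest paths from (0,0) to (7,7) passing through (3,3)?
1,400

To (3,3): C(6,3)=20. From there: C(8,4)=70. Total: 1,400.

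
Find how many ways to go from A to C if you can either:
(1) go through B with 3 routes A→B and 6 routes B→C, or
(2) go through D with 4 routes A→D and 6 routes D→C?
42
Route via B: 3×6=18. Route via D: 4×6=24. Total: 42.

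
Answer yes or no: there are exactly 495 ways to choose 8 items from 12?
Yes

Solution: C(12,8) = 495.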